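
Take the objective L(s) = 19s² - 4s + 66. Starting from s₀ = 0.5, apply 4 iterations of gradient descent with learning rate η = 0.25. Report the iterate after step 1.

-3.25

L′(s) = 38s - 4
s₁ = 0.5 − 0.25·15 = -3.25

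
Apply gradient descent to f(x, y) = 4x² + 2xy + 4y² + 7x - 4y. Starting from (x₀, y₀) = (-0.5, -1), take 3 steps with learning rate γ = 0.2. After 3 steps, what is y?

1.376

∇f = (8x + 2y + 7, 2x + 8y - 4)
Step 1: at (-0.5, -1), ∇f = (1, -13) → (-0.5, -1) − 0.2·(1, -13) = (-0.7, 1.6)
Step 2: at (-0.7, 1.6), ∇f = (4.6, 7.4) → (-0.7, 1.6) − 0.2·(4.6, 7.4) = (-1.62, 0.12)
Step 3: at (-1.62, 0.12), ∇f = (-5.72, -6.28) → (-1.62, 0.12) − 0.2·(-5.72, -6.28) = (-0.476, 1.376)
y = 1.376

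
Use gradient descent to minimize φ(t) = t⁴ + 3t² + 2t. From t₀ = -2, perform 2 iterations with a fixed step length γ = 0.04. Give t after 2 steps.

φ′(t) = 4t³ + 6t + 2
t₁ = -2 − 0.04·(-42) = -0.32
t₂ = -0.32 − 0.04·(-0.051072) = -0.31795712

-0.31795712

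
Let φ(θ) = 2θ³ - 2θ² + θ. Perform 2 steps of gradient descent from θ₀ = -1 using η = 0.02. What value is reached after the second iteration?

φ′(θ) = 6θ² - 4θ + 1
Step 1: φ′(-1) = 11; θ₁ = -1 − 0.02·11 = -1.22
Step 2: φ′(-1.22) = 14.8104; θ₂ = -1.22 − 0.02·14.8104 = -1.516208

-1.516208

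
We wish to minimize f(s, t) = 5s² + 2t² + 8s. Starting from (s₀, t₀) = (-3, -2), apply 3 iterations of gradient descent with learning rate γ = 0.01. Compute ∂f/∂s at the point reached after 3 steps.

-16.038

∇f = (10s + 8, 4t)
Step 1: at (-3, -2), ∇f = (-22, -8) → (-3, -2) − 0.01·(-22, -8) = (-2.78, -1.92)
Step 2: at (-2.78, -1.92), ∇f = (-19.8, -7.68) → (-2.78, -1.92) − 0.01·(-19.8, -7.68) = (-2.582, -1.8432)
Step 3: at (-2.582, -1.8432), ∇f = (-17.82, -7.3728) → (-2.582, -1.8432) − 0.01·(-17.82, -7.3728) = (-2.4038, -1.769472)
∂f/∂s at (-2.4038, -1.769472) = -16.038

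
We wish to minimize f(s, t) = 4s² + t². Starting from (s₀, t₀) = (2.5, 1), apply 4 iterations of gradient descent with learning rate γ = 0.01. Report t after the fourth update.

0.92236816

∇f = (8s, 2t)
Step 1: at (2.5, 1), ∇f = (20, 2) → (2.5, 1) − 0.01·(20, 2) = (2.3, 0.98)
Step 2: at (2.3, 0.98), ∇f = (18.4, 1.96) → (2.3, 0.98) − 0.01·(18.4, 1.96) = (2.116, 0.9604)
Step 3: at (2.116, 0.9604), ∇f = (16.928, 1.9208) → (2.116, 0.9604) − 0.01·(16.928, 1.9208) = (1.94672, 0.941192)
Step 4: at (1.94672, 0.941192), ∇f = (15.57376, 1.882384) → (1.94672, 0.941192) − 0.01·(15.57376, 1.882384) = (1.7909824, 0.92236816)
t = 0.92236816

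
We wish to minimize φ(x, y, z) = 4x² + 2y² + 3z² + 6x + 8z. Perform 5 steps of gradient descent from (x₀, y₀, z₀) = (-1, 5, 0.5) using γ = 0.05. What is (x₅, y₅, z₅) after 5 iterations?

∇φ = (8x + 6, 4y, 6z + 8)
Step 1: at (-1, 5, 0.5), ∇φ = (-2, 20, 11) → (-1, 5, 0.5) − 0.05·(-2, 20, 11) = (-0.9, 4, -0.05)
Step 2: at (-0.9, 4, -0.05), ∇φ = (-1.2, 16, 7.7) → (-0.9, 4, -0.05) − 0.05·(-1.2, 16, 7.7) = (-0.84, 3.2, -0.435)
Step 3: at (-0.84, 3.2, -0.435), ∇φ = (-0.72, 12.8, 5.39) → (-0.84, 3.2, -0.435) − 0.05·(-0.72, 12.8, 5.39) = (-0.804, 2.56, -0.7045)
Step 4: at (-0.804, 2.56, -0.7045), ∇φ = (-0.432, 10.24, 3.773) → (-0.804, 2.56, -0.7045) − 0.05·(-0.432, 10.24, 3.773) = (-0.7824, 2.048, -0.89315)
Step 5: at (-0.7824, 2.048, -0.89315), ∇φ = (-0.2592, 8.192, 2.6411) → (-0.7824, 2.048, -0.89315) − 0.05·(-0.2592, 8.192, 2.6411) = (-0.76944, 1.6384, -1.025205)

(-0.76944, 1.6384, -1.025205)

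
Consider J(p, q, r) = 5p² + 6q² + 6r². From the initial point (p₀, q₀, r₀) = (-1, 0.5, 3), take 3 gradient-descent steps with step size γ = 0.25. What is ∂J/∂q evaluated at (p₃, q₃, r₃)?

-48

∇J = (10p, 12q, 12r)
Step 1: at (-1, 0.5, 3), ∇J = (-10, 6, 36) → (-1, 0.5, 3) − 0.25·(-10, 6, 36) = (1.5, -1, -6)
Step 2: at (1.5, -1, -6), ∇J = (15, -12, -72) → (1.5, -1, -6) − 0.25·(15, -12, -72) = (-2.25, 2, 12)
Step 3: at (-2.25, 2, 12), ∇J = (-22.5, 24, 144) → (-2.25, 2, 12) − 0.25·(-22.5, 24, 144) = (3.375, -4, -24)
∂J/∂q at (3.375, -4, -24) = -48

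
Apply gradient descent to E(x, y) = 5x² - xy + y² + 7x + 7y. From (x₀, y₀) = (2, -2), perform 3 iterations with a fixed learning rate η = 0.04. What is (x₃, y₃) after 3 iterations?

(-0.279488, -2.227648)

∇E = (10x - y + 7, -x + 2y + 7)
Step 1: at (2, -2), ∇E = (29, 1) → (2, -2) − 0.04·(29, 1) = (0.84, -2.04)
Step 2: at (0.84, -2.04), ∇E = (17.44, 2.08) → (0.84, -2.04) − 0.04·(17.44, 2.08) = (0.1424, -2.1232)
Step 3: at (0.1424, -2.1232), ∇E = (10.5472, 2.6112) → (0.1424, -2.1232) − 0.04·(10.5472, 2.6112) = (-0.279488, -2.227648)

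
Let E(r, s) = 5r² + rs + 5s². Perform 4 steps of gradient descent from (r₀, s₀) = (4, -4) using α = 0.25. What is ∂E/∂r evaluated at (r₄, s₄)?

87.890625

∇E = (10r + s, r + 10s)
Step 1: at (4, -4), ∇E = (36, -36) → (4, -4) − 0.25·(36, -36) = (-5, 5)
Step 2: at (-5, 5), ∇E = (-45, 45) → (-5, 5) − 0.25·(-45, 45) = (6.25, -6.25)
Step 3: at (6.25, -6.25), ∇E = (56.25, -56.25) → (6.25, -6.25) − 0.25·(56.25, -56.25) = (-7.8125, 7.8125)
Step 4: at (-7.8125, 7.8125), ∇E = (-70.3125, 70.3125) → (-7.8125, 7.8125) − 0.25·(-70.3125, 70.3125) = (9.765625, -9.765625)
∂E/∂r at (9.765625, -9.765625) = 87.890625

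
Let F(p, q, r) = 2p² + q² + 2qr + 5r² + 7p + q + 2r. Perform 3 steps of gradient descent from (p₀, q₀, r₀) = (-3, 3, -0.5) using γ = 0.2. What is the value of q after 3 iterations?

∇F = (4p + 7, 2q + 2r + 1, 2q + 10r + 2)
Step 1: at (-3, 3, -0.5), ∇F = (-5, 6, 3) → (-3, 3, -0.5) − 0.2·(-5, 6, 3) = (-2, 1.8, -1.1)
Step 2: at (-2, 1.8, -1.1), ∇F = (-1, 2.4, -5.4) → (-2, 1.8, -1.1) − 0.2·(-1, 2.4, -5.4) = (-1.8, 1.32, -0.02)
Step 3: at (-1.8, 1.32, -0.02), ∇F = (-0.2, 3.6, 4.44) → (-1.8, 1.32, -0.02) − 0.2·(-0.2, 3.6, 4.44) = (-1.76, 0.6, -0.908)
q = 0.6

0.6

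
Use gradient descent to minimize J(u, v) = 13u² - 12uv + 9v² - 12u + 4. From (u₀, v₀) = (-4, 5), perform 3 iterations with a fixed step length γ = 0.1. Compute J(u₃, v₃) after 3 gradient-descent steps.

161628.75392

∇J = (26u - 12v - 12, -12u + 18v)
Step 1: at (-4, 5), ∇J = (-176, 138) → (-4, 5) − 0.1·(-176, 138) = (13.6, -8.8)
Step 2: at (13.6, -8.8), ∇J = (447.2, -321.6) → (13.6, -8.8) − 0.1·(447.2, -321.6) = (-31.12, 23.36)
Step 3: at (-31.12, 23.36), ∇J = (-1101.44, 793.92) → (-31.12, 23.36) − 0.1·(-1101.44, 793.92) = (79.024, -56.032)
J(79.024, -56.032) = 161628.75392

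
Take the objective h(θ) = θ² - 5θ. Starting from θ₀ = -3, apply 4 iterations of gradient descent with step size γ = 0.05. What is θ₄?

h′(θ) = 2θ - 5
Step 1: h′(-3) = -11; θ₁ = -3 − 0.05·(-11) = -2.45
Step 2: h′(-2.45) = -9.9; θ₂ = -2.45 − 0.05·(-9.9) = -1.955
Step 3: h′(-1.955) = -8.91; θ₃ = -1.955 − 0.05·(-8.91) = -1.5095
Step 4: h′(-1.5095) = -8.019; θ₄ = -1.5095 − 0.05·(-8.019) = -1.10855

-1.10855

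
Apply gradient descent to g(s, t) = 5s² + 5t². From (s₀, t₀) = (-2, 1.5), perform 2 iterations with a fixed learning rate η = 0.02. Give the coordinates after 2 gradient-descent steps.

∇g = (10s, 10t)
(s₁, t₁) = (-2, 1.5) − 0.02·(-20, 15) = (-1.6, 1.2)
(s₂, t₂) = (-1.6, 1.2) − 0.02·(-16, 12) = (-1.28, 0.96)

(-1.28, 0.96)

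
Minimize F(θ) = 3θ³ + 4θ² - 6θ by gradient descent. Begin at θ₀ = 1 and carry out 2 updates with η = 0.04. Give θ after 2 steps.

0.507904

F′(θ) = 9θ² + 8θ - 6
θ₁ = 1 − 0.04·11 = 0.56
θ₂ = 0.56 − 0.04·1.3024 = 0.507904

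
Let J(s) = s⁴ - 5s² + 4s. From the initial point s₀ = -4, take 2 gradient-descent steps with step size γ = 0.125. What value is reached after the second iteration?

-5645.1875

J′(s) = 4s³ - 10s + 4
s₁ = -4 − 0.125·(-212) = 22.5
s₂ = 22.5 − 0.125·45341.5 = -5645.1875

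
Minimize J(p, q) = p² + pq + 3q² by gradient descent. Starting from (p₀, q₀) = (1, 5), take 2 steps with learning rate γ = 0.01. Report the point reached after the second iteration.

(0.8645, 4.3993)

∇J = (2p + q, p + 6q)
Step 1: at (1, 5), ∇J = (7, 31) → (1, 5) − 0.01·(7, 31) = (0.93, 4.69)
Step 2: at (0.93, 4.69), ∇J = (6.55, 29.07) → (0.93, 4.69) − 0.01·(6.55, 29.07) = (0.8645, 4.3993)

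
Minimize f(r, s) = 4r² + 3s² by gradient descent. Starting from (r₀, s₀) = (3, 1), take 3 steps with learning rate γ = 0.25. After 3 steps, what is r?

∇f = (8r, 6s)
Step 1: at (3, 1), ∇f = (24, 6) → (3, 1) − 0.25·(24, 6) = (-3, -0.5)
Step 2: at (-3, -0.5), ∇f = (-24, -3) → (-3, -0.5) − 0.25·(-24, -3) = (3, 0.25)
Step 3: at (3, 0.25), ∇f = (24, 1.5) → (3, 0.25) − 0.25·(24, 1.5) = (-3, -0.125)
r = -3

-3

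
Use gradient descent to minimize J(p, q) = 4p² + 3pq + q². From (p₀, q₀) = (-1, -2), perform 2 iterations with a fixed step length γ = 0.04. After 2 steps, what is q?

-1.5296

∇J = (8p + 3q, 3p + 2q)
(p₁, q₁) = (-1, -2) − 0.04·(-14, -7) = (-0.44, -1.72)
(p₂, q₂) = (-0.44, -1.72) − 0.04·(-8.68, -4.76) = (-0.0928, -1.5296)
q = -1.5296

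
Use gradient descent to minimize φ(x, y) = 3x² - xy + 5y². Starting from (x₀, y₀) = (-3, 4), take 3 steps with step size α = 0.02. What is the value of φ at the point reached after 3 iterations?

∇φ = (6x - y, -x + 10y)
Step 1: at (-3, 4), ∇φ = (-22, 43) → (-3, 4) − 0.02·(-22, 43) = (-2.56, 3.14)
Step 2: at (-2.56, 3.14), ∇φ = (-18.5, 33.96) → (-2.56, 3.14) − 0.02·(-18.5, 33.96) = (-2.19, 2.4608)
Step 3: at (-2.19, 2.4608), ∇φ = (-15.6008, 26.798) → (-2.19, 2.4608) − 0.02·(-15.6008, 26.798) = (-1.877984, 1.92484)
φ(-1.877984, 1.92484) = 32.720335563328

32.720335563328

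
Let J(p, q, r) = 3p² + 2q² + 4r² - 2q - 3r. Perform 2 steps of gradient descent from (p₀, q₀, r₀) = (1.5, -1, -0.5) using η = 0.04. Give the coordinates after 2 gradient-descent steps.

(0.8664, -0.5584, -0.0296)

∇J = (6p, 4q - 2, 8r - 3)
(p₁, q₁, r₁) = (1.5, -1, -0.5) − 0.04·(9, -6, -7) = (1.14, -0.76, -0.22)
(p₂, q₂, r₂) = (1.14, -0.76, -0.22) − 0.04·(6.84, -5.04, -4.76) = (0.8664, -0.5584, -0.0296)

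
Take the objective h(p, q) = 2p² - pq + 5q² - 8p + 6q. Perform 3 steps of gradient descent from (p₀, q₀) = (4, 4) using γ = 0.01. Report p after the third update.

3.87272

∇h = (4p - q - 8, -p + 10q + 6)
Step 1: at (4, 4), ∇h = (4, 42) → (4, 4) − 0.01·(4, 42) = (3.96, 3.58)
Step 2: at (3.96, 3.58), ∇h = (4.26, 37.84) → (3.96, 3.58) − 0.01·(4.26, 37.84) = (3.9174, 3.2016)
Step 3: at (3.9174, 3.2016), ∇h = (4.468, 34.0986) → (3.9174, 3.2016) − 0.01·(4.468, 34.0986) = (3.87272, 2.860614)
p = 3.87272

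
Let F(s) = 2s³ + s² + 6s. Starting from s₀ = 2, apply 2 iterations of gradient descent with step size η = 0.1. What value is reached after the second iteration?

-2.896

F′(s) = 6s² + 2s + 6
Step 1: F′(2) = 34; s₁ = 2 − 0.1·34 = -1.4
Step 2: F′(-1.4) = 14.96; s₂ = -1.4 − 0.1·14.96 = -2.896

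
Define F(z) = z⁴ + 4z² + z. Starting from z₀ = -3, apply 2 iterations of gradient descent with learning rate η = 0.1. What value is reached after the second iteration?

F′(z) = 4z³ + 8z + 1
z₁ = -3 − 0.1·(-131) = 10.1
z₂ = 10.1 − 0.1·4203.004 = -410.2004

-410.2004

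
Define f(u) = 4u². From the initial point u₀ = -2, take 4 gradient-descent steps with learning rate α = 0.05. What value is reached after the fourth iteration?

f′(u) = 8u
Step 1: f′(-2) = -16; u₁ = -2 − 0.05·(-16) = -1.2
Step 2: f′(-1.2) = -9.6; u₂ = -1.2 − 0.05·(-9.6) = -0.72
Step 3: f′(-0.72) = -5.76; u₃ = -0.72 − 0.05·(-5.76) = -0.432
Step 4: f′(-0.432) = -3.456; u₄ = -0.432 − 0.05·(-3.456) = -0.2592

-0.2592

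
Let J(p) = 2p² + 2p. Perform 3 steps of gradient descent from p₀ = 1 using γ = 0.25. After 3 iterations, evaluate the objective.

-0.5

J′(p) = 4p + 2
Step 1: J′(1) = 6; p₁ = 1 − 0.25·6 = -0.5
Step 2: J′(-0.5) = 0; p₂ = -0.5 − 0.25·0 = -0.5
Step 3: J′(-0.5) = 0; p₃ = -0.5 − 0.25·0 = -0.5
J(-0.5) = -0.5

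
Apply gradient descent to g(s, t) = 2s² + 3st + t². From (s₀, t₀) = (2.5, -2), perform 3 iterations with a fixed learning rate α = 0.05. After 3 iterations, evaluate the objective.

-0.56097051953125

∇g = (4s + 3t, 3s + 2t)
Step 1: at (2.5, -2), ∇g = (4, 3.5) → (2.5, -2) − 0.05·(4, 3.5) = (2.3, -2.175)
Step 2: at (2.3, -2.175), ∇g = (2.675, 2.55) → (2.3, -2.175) − 0.05·(2.675, 2.55) = (2.16625, -2.3025)
Step 3: at (2.16625, -2.3025), ∇g = (1.7575, 1.89375) → (2.16625, -2.3025) − 0.05·(1.7575, 1.89375) = (2.078375, -2.3971875)
g(2.078375, -2.3971875) = -0.56097051953125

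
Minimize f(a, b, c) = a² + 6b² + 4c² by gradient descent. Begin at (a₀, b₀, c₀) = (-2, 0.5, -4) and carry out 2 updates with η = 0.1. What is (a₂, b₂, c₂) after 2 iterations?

(-1.28, 0.02, -0.16)

∇f = (2a, 12b, 8c)
(a₁, b₁, c₁) = (-2, 0.5, -4) − 0.1·(-4, 6, -32) = (-1.6, -0.1, -0.8)
(a₂, b₂, c₂) = (-1.6, -0.1, -0.8) − 0.1·(-3.2, -1.2, -6.4) = (-1.28, 0.02, -0.16)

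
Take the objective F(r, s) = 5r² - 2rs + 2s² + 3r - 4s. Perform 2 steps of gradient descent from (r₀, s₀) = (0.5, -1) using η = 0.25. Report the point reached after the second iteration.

∇F = (10r - 2s + 3, -2r + 4s - 4)
(r₁, s₁) = (0.5, -1) − 0.25·(10, -9) = (-2, 1.25)
(r₂, s₂) = (-2, 1.25) − 0.25·(-19.5, 5) = (2.875, 0)

(2.875, 0)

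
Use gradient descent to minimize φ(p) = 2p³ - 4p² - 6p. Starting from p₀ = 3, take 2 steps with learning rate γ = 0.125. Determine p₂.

φ′(p) = 6p² - 8p - 6
p₁ = 3 − 0.125·24 = 0
p₂ = 0 − 0.125·(-6) = 0.75

0.75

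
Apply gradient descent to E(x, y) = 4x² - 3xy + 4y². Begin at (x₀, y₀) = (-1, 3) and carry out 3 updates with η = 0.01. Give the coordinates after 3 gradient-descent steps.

∇E = (8x - 3y, -3x + 8y)
(x₁, y₁) = (-1, 3) − 0.01·(-17, 27) = (-0.83, 2.73)
(x₂, y₂) = (-0.83, 2.73) − 0.01·(-14.83, 24.33) = (-0.6817, 2.4867)
(x₃, y₃) = (-0.6817, 2.4867) − 0.01·(-12.9137, 21.9387) = (-0.552563, 2.267313)

(-0.552563, 2.267313)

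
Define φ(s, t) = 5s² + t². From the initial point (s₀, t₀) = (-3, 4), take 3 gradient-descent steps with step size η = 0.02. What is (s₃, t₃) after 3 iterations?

(-1.536, 3.538944)

∇φ = (10s, 2t)
Step 1: at (-3, 4), ∇φ = (-30, 8) → (-3, 4) − 0.02·(-30, 8) = (-2.4, 3.84)
Step 2: at (-2.4, 3.84), ∇φ = (-24, 7.68) → (-2.4, 3.84) − 0.02·(-24, 7.68) = (-1.92, 3.6864)
Step 3: at (-1.92, 3.6864), ∇φ = (-19.2, 7.3728) → (-1.92, 3.6864) − 0.02·(-19.2, 7.3728) = (-1.536, 3.538944)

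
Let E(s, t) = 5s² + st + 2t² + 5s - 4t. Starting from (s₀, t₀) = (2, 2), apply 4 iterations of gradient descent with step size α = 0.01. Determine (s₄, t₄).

(1.0746419, 1.78872731)

∇E = (10s + t + 5, s + 4t - 4)
(s₁, t₁) = (2, 2) − 0.01·(27, 6) = (1.73, 1.94)
(s₂, t₂) = (1.73, 1.94) − 0.01·(24.24, 5.49) = (1.4876, 1.8851)
(s₃, t₃) = (1.4876, 1.8851) − 0.01·(21.7611, 5.028) = (1.269989, 1.83482)
(s₄, t₄) = (1.269989, 1.83482) − 0.01·(19.53471, 4.609269) = (1.0746419, 1.78872731)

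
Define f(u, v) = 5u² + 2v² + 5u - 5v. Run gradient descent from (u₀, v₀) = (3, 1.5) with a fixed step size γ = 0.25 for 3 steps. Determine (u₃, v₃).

∇f = (10u + 5, 4v - 5)
Step 1: at (3, 1.5), ∇f = (35, 1) → (3, 1.5) − 0.25·(35, 1) = (-5.75, 1.25)
Step 2: at (-5.75, 1.25), ∇f = (-52.5, 0) → (-5.75, 1.25) − 0.25·(-52.5, 0) = (7.375, 1.25)
Step 3: at (7.375, 1.25), ∇f = (78.75, 0) → (7.375, 1.25) − 0.25·(78.75, 0) = (-12.3125, 1.25)

(-12.3125, 1.25)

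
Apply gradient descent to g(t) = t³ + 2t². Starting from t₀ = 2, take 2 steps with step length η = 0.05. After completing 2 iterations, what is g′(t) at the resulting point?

3.8675

g′(t) = 3t² + 4t
Step 1: g′(2) = 20; t₁ = 2 − 0.05·20 = 1
Step 2: g′(1) = 7; t₂ = 1 − 0.05·7 = 0.65
g′(t) at (0.65) = 3.8675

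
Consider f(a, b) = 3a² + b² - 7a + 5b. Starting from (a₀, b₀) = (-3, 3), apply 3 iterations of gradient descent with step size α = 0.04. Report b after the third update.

∇f = (6a - 7, 2b + 5)
Step 1: at (-3, 3), ∇f = (-25, 11) → (-3, 3) − 0.04·(-25, 11) = (-2, 2.56)
Step 2: at (-2, 2.56), ∇f = (-19, 10.12) → (-2, 2.56) − 0.04·(-19, 10.12) = (-1.24, 2.1552)
Step 3: at (-1.24, 2.1552), ∇f = (-14.44, 9.3104) → (-1.24, 2.1552) − 0.04·(-14.44, 9.3104) = (-0.6624, 1.782784)
b = 1.782784

1.782784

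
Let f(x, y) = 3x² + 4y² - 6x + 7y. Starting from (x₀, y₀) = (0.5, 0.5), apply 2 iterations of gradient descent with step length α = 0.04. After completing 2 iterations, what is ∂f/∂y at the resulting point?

5.0864

∇f = (6x - 6, 8y + 7)
Step 1: at (0.5, 0.5), ∇f = (-3, 11) → (0.5, 0.5) − 0.04·(-3, 11) = (0.62, 0.06)
Step 2: at (0.62, 0.06), ∇f = (-2.28, 7.48) → (0.62, 0.06) − 0.04·(-2.28, 7.48) = (0.7112, -0.2392)
∂f/∂y at (0.7112, -0.2392) = 5.0864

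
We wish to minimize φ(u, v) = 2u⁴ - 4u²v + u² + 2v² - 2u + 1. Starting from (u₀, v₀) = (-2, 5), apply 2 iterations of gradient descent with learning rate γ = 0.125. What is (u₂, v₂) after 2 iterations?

∇φ = (8u³ - 8uv + 2u - 2, -4u² + 4v)
(u₁, v₁) = (-2, 5) − 0.125·(10, 4) = (-3.25, 4.5)
(u₂, v₂) = (-3.25, 4.5) − 0.125·(-166.125, -24.25) = (17.515625, 7.53125)

(17.515625, 7.53125)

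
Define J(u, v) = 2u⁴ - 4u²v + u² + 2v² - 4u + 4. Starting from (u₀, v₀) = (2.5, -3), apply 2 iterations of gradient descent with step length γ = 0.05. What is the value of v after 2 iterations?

8.328

∇J = (8u³ - 8uv + 2u - 4, -4u² + 4v)
Step 1: at (2.5, -3), ∇J = (186, -37) → (2.5, -3) − 0.05·(186, -37) = (-6.8, -1.15)
Step 2: at (-6.8, -1.15), ∇J = (-2595.616, -189.56) → (-6.8, -1.15) − 0.05·(-2595.616, -189.56) = (122.9808, 8.328)
v = 8.328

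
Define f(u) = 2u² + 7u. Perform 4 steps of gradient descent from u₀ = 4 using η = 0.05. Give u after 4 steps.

0.6052

f′(u) = 4u + 7
Step 1: f′(4) = 23; u₁ = 4 − 0.05·23 = 2.85
Step 2: f′(2.85) = 18.4; u₂ = 2.85 − 0.05·18.4 = 1.93
Step 3: f′(1.93) = 14.72; u₃ = 1.93 − 0.05·14.72 = 1.194
Step 4: f′(1.194) = 11.776; u₄ = 1.194 − 0.05·11.776 = 0.6052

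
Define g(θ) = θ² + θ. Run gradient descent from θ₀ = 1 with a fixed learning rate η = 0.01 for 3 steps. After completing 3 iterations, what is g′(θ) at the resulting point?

2.823576

g′(θ) = 2θ + 1
Step 1: g′(1) = 3; θ₁ = 1 − 0.01·3 = 0.97
Step 2: g′(0.97) = 2.94; θ₂ = 0.97 − 0.01·2.94 = 0.9406
Step 3: g′(0.9406) = 2.8812; θ₃ = 0.9406 − 0.01·2.8812 = 0.911788
g′(θ) at (0.911788) = 2.823576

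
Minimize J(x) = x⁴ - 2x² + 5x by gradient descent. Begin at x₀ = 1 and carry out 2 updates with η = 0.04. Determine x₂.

0.64608

J′(x) = 4x³ - 4x + 5
Step 1: J′(1) = 5; x₁ = 1 − 0.04·5 = 0.8
Step 2: J′(0.8) = 3.848; x₂ = 0.8 − 0.04·3.848 = 0.64608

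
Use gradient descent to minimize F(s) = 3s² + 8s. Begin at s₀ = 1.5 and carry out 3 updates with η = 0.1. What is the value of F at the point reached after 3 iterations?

-5.234688

F′(s) = 6s + 8
Step 1: F′(1.5) = 17; s₁ = 1.5 − 0.1·17 = -0.2
Step 2: F′(-0.2) = 6.8; s₂ = -0.2 − 0.1·6.8 = -0.88
Step 3: F′(-0.88) = 2.72; s₃ = -0.88 − 0.1·2.72 = -1.152
F(-1.152) = -5.234688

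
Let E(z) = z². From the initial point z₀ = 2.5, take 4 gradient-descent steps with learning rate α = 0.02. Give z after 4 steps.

2.1233664

E′(z) = 2z
z₁ = 2.5 − 0.02·5 = 2.4
z₂ = 2.4 − 0.02·4.8 = 2.304
z₃ = 2.304 − 0.02·4.608 = 2.21184
z₄ = 2.21184 − 0.02·4.42368 = 2.1233664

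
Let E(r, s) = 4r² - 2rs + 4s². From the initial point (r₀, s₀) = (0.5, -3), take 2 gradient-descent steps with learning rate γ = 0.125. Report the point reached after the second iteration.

∇E = (8r - 2s, -2r + 8s)
Step 1: at (0.5, -3), ∇E = (10, -25) → (0.5, -3) − 0.125·(10, -25) = (-0.75, 0.125)
Step 2: at (-0.75, 0.125), ∇E = (-6.25, 2.5) → (-0.75, 0.125) − 0.125·(-6.25, 2.5) = (0.03125, -0.1875)

(0.03125, -0.1875)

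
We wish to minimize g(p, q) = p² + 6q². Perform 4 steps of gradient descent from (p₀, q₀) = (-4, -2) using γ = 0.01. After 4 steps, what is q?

-1.19939072

∇g = (2p, 12q)
Step 1: at (-4, -2), ∇g = (-8, -24) → (-4, -2) − 0.01·(-8, -24) = (-3.92, -1.76)
Step 2: at (-3.92, -1.76), ∇g = (-7.84, -21.12) → (-3.92, -1.76) − 0.01·(-7.84, -21.12) = (-3.8416, -1.5488)
Step 3: at (-3.8416, -1.5488), ∇g = (-7.6832, -18.5856) → (-3.8416, -1.5488) − 0.01·(-7.6832, -18.5856) = (-3.764768, -1.362944)
Step 4: at (-3.764768, -1.362944), ∇g = (-7.529536, -16.355328) → (-3.764768, -1.362944) − 0.01·(-7.529536, -16.355328) = (-3.68947264, -1.19939072)
q = -1.19939072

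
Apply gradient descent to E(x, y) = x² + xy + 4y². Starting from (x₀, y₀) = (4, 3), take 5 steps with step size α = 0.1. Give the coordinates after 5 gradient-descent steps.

∇E = (2x + y, x + 8y)
Step 1: at (4, 3), ∇E = (11, 28) → (4, 3) − 0.1·(11, 28) = (2.9, 0.2)
Step 2: at (2.9, 0.2), ∇E = (6, 4.5) → (2.9, 0.2) − 0.1·(6, 4.5) = (2.3, -0.25)
Step 3: at (2.3, -0.25), ∇E = (4.35, 0.3) → (2.3, -0.25) − 0.1·(4.35, 0.3) = (1.865, -0.28)
Step 4: at (1.865, -0.28), ∇E = (3.45, -0.375) → (1.865, -0.28) − 0.1·(3.45, -0.375) = (1.52, -0.2425)
Step 5: at (1.52, -0.2425), ∇E = (2.7975, -0.42) → (1.52, -0.2425) − 0.1·(2.7975, -0.42) = (1.24025, -0.2005)

(1.24025, -0.2005)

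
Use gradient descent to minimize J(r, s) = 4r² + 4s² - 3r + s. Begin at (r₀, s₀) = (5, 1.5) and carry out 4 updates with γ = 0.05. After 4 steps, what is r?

∇J = (8r - 3, 8s + 1)
Step 1: at (5, 1.5), ∇J = (37, 13) → (5, 1.5) − 0.05·(37, 13) = (3.15, 0.85)
Step 2: at (3.15, 0.85), ∇J = (22.2, 7.8) → (3.15, 0.85) − 0.05·(22.2, 7.8) = (2.04, 0.46)
Step 3: at (2.04, 0.46), ∇J = (13.32, 4.68) → (2.04, 0.46) − 0.05·(13.32, 4.68) = (1.374, 0.226)
Step 4: at (1.374, 0.226), ∇J = (7.992, 2.808) → (1.374, 0.226) − 0.05·(7.992, 2.808) = (0.9744, 0.0856)
r = 0.9744

0.9744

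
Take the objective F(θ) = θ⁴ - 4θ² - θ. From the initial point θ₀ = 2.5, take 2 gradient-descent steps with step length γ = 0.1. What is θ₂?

-1.07315

F′(θ) = 4θ³ - 8θ - 1
Step 1: F′(2.5) = 41.5; θ₁ = 2.5 − 0.1·41.5 = -1.65
Step 2: F′(-1.65) = -5.7685; θ₂ = -1.65 − 0.1·(-5.7685) = -1.07315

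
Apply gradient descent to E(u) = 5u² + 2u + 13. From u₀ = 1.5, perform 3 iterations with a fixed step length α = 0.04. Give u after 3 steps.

E′(u) = 10u + 2
u₁ = 1.5 − 0.04·17 = 0.82
u₂ = 0.82 − 0.04·10.2 = 0.412
u₃ = 0.412 − 0.04·6.12 = 0.1672

0.1672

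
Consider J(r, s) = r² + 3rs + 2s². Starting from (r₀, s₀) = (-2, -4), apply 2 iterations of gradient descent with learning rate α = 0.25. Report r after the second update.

-0.125

∇J = (2r + 3s, 3r + 4s)
(r₁, s₁) = (-2, -4) − 0.25·(-16, -22) = (2, 1.5)
(r₂, s₂) = (2, 1.5) − 0.25·(8.5, 12) = (-0.125, -1.5)
r = -0.125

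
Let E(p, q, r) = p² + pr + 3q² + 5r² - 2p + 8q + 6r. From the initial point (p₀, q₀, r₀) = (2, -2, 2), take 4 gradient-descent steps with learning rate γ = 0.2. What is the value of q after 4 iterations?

∇E = (2p + r - 2, 6q + 8, p + 10r + 6)
(p₁, q₁, r₁) = (2, -2, 2) − 0.2·(4, -4, 28) = (1.2, -1.2, -3.6)
(p₂, q₂, r₂) = (1.2, -1.2, -3.6) − 0.2·(-3.2, 0.8, -28.8) = (1.84, -1.36, 2.16)
(p₃, q₃, r₃) = (1.84, -1.36, 2.16) − 0.2·(3.84, -0.16, 29.44) = (1.072, -1.328, -3.728)
(p₄, q₄, r₄) = (1.072, -1.328, -3.728) − 0.2·(-3.584, 0.032, -30.208) = (1.7888, -1.3344, 2.3136)
q = -1.3344

-1.3344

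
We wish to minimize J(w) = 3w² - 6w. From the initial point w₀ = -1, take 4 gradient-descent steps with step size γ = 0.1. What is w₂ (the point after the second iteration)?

0.68

J′(w) = 6w - 6
w₁ = -1 − 0.1·(-12) = 0.2
w₂ = 0.2 − 0.1·(-4.8) = 0.68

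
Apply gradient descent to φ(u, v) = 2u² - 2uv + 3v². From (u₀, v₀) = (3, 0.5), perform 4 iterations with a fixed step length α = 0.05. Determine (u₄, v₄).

(1.42125, 0.65375)

∇φ = (4u - 2v, -2u + 6v)
Step 1: at (3, 0.5), ∇φ = (11, -3) → (3, 0.5) − 0.05·(11, -3) = (2.45, 0.65)
Step 2: at (2.45, 0.65), ∇φ = (8.5, -1) → (2.45, 0.65) − 0.05·(8.5, -1) = (2.025, 0.7)
Step 3: at (2.025, 0.7), ∇φ = (6.7, 0.15) → (2.025, 0.7) − 0.05·(6.7, 0.15) = (1.69, 0.6925)
Step 4: at (1.69, 0.6925), ∇φ = (5.375, 0.775) → (1.69, 0.6925) − 0.05·(5.375, 0.775) = (1.42125, 0.65375)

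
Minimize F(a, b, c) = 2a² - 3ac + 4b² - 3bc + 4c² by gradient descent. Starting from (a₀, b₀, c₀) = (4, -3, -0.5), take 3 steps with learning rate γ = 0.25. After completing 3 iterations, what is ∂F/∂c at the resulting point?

-15.03125

∇F = (4a - 3c, 8b - 3c, -3a - 3b + 8c)
(a₁, b₁, c₁) = (4, -3, -0.5) − 0.25·(17.5, -22.5, -7) = (-0.375, 2.625, 1.25)
(a₂, b₂, c₂) = (-0.375, 2.625, 1.25) − 0.25·(-5.25, 17.25, 3.25) = (0.9375, -1.6875, 0.4375)
(a₃, b₃, c₃) = (0.9375, -1.6875, 0.4375) − 0.25·(2.4375, -14.8125, 5.75) = (0.328125, 2.015625, -1)
∂F/∂c at (0.328125, 2.015625, -1) = -15.03125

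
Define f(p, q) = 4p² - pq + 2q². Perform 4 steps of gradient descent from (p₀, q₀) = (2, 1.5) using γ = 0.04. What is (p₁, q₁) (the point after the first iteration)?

(1.42, 1.34)

∇f = (8p - q, -p + 4q)
Step 1: at (2, 1.5), ∇f = (14.5, 4) → (2, 1.5) − 0.04·(14.5, 4) = (1.42, 1.34)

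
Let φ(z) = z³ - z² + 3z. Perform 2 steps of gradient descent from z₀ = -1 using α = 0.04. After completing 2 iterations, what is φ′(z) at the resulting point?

φ′(z) = 3z² - 2z + 3
z₁ = -1 − 0.04·8 = -1.32
z₂ = -1.32 − 0.04·10.8672 = -1.754688
φ′(z) at (-1.754688) = 15.746165932032

15.746165932032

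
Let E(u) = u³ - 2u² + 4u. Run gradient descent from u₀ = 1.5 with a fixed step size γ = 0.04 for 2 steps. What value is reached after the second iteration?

E′(u) = 3u² - 4u + 4
Step 1: E′(1.5) = 4.75; u₁ = 1.5 − 0.04·4.75 = 1.31
Step 2: E′(1.31) = 3.9083; u₂ = 1.31 − 0.04·3.9083 = 1.153668

1.153668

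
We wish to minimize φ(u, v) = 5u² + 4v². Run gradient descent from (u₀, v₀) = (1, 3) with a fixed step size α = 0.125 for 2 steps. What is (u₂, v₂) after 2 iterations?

(0.0625, 0)

∇φ = (10u, 8v)
Step 1: at (1, 3), ∇φ = (10, 24) → (1, 3) − 0.125·(10, 24) = (-0.25, 0)
Step 2: at (-0.25, 0), ∇φ = (-2.5, 0) → (-0.25, 0) − 0.125·(-2.5, 0) = (0.0625, 0)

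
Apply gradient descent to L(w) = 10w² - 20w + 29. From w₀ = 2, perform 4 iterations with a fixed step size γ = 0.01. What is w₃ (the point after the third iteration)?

L′(w) = 20w - 20
Step 1: L′(2) = 20; w₁ = 2 − 0.01·20 = 1.8
Step 2: L′(1.8) = 16; w₂ = 1.8 − 0.01·16 = 1.64
Step 3: L′(1.64) = 12.8; w₃ = 1.64 − 0.01·12.8 = 1.512

1.512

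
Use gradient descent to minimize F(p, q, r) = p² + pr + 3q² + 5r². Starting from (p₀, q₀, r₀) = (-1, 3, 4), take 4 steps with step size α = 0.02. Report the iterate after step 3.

∇F = (2p + r, 6q, p + 10r)
Step 1: at (-1, 3, 4), ∇F = (2, 18, 39) → (-1, 3, 4) − 0.02·(2, 18, 39) = (-1.04, 2.64, 3.22)
Step 2: at (-1.04, 2.64, 3.22), ∇F = (1.14, 15.84, 31.16) → (-1.04, 2.64, 3.22) − 0.02·(1.14, 15.84, 31.16) = (-1.0628, 2.3232, 2.5968)
Step 3: at (-1.0628, 2.3232, 2.5968), ∇F = (0.4712, 13.9392, 24.9052) → (-1.0628, 2.3232, 2.5968) − 0.02·(0.4712, 13.9392, 24.9052) = (-1.072224, 2.044416, 2.098696)

(-1.072224, 2.044416, 2.098696)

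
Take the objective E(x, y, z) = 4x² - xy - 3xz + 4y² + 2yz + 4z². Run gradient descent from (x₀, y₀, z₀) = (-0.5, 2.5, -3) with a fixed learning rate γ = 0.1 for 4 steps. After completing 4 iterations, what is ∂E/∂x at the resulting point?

∇E = (8x - y - 3z, -x + 8y + 2z, -3x + 2y + 8z)
(x₁, y₁, z₁) = (-0.5, 2.5, -3) − 0.1·(2.5, 14.5, -17.5) = (-0.75, 1.05, -1.25)
(x₂, y₂, z₂) = (-0.75, 1.05, -1.25) − 0.1·(-3.3, 6.65, -5.65) = (-0.42, 0.385, -0.685)
(x₃, y₃, z₃) = (-0.42, 0.385, -0.685) − 0.1·(-1.69, 2.13, -3.45) = (-0.251, 0.172, -0.34)
(x₄, y₄, z₄) = (-0.251, 0.172, -0.34) − 0.1·(-1.16, 0.947, -1.623) = (-0.135, 0.0773, -0.1777)
∂E/∂x at (-0.135, 0.0773, -0.1777) = -0.6242

-0.6242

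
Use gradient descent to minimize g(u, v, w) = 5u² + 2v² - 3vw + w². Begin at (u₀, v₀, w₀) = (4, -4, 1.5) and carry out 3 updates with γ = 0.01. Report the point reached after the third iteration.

∇g = (10u, 4v - 3w, -3v + 2w)
(u₁, v₁, w₁) = (4, -4, 1.5) − 0.01·(40, -20.5, 15) = (3.6, -3.795, 1.35)
(u₂, v₂, w₂) = (3.6, -3.795, 1.35) − 0.01·(36, -19.23, 14.085) = (3.24, -3.6027, 1.20915)
(u₃, v₃, w₃) = (3.24, -3.6027, 1.20915) − 0.01·(32.4, -18.03825, 13.2264) = (2.916, -3.4223175, 1.076886)

(2.916, -3.4223175, 1.076886)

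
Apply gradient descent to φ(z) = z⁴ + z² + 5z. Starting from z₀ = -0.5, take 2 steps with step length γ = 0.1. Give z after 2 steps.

φ′(z) = 4z³ + 2z + 5
Step 1: φ′(-0.5) = 3.5; z₁ = -0.5 − 0.1·3.5 = -0.85
Step 2: φ′(-0.85) = 0.8435; z₂ = -0.85 − 0.1·0.8435 = -0.93435

-0.93435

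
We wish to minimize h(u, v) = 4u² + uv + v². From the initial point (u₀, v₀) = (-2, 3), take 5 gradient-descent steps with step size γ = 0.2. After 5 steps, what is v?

0.352

∇h = (8u + v, u + 2v)
Step 1: at (-2, 3), ∇h = (-13, 4) → (-2, 3) − 0.2·(-13, 4) = (0.6, 2.2)
Step 2: at (0.6, 2.2), ∇h = (7, 5) → (0.6, 2.2) − 0.2·(7, 5) = (-0.8, 1.2)
Step 3: at (-0.8, 1.2), ∇h = (-5.2, 1.6) → (-0.8, 1.2) − 0.2·(-5.2, 1.6) = (0.24, 0.88)
Step 4: at (0.24, 0.88), ∇h = (2.8, 2) → (0.24, 0.88) − 0.2·(2.8, 2) = (-0.32, 0.48)
Step 5: at (-0.32, 0.48), ∇h = (-2.08, 0.64) → (-0.32, 0.48) − 0.2·(-2.08, 0.64) = (0.096, 0.352)
v = 0.352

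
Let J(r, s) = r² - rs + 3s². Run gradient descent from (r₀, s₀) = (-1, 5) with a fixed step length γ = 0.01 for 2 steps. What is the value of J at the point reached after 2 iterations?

62.61207657

∇J = (2r - s, -r + 6s)
(r₁, s₁) = (-1, 5) − 0.01·(-7, 31) = (-0.93, 4.69)
(r₂, s₂) = (-0.93, 4.69) − 0.01·(-6.55, 29.07) = (-0.8645, 4.3993)
J(-0.8645, 4.3993) = 62.61207657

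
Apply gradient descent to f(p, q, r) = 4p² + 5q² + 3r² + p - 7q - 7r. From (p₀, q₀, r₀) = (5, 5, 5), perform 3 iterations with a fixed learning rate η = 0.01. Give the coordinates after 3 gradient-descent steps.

(3.865776, 3.8347, 4.350572)

∇f = (8p + 1, 10q - 7, 6r - 7)
(p₁, q₁, r₁) = (5, 5, 5) − 0.01·(41, 43, 23) = (4.59, 4.57, 4.77)
(p₂, q₂, r₂) = (4.59, 4.57, 4.77) − 0.01·(37.72, 38.7, 21.62) = (4.2128, 4.183, 4.5538)
(p₃, q₃, r₃) = (4.2128, 4.183, 4.5538) − 0.01·(34.7024, 34.83, 20.3228) = (3.865776, 3.8347, 4.350572)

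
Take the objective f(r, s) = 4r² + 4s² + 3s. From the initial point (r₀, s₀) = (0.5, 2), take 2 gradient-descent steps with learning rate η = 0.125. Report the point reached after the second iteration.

∇f = (8r, 8s + 3)
(r₁, s₁) = (0.5, 2) − 0.125·(4, 19) = (0, -0.375)
(r₂, s₂) = (0, -0.375) − 0.125·(0, 0) = (0, -0.375)

(0, -0.375)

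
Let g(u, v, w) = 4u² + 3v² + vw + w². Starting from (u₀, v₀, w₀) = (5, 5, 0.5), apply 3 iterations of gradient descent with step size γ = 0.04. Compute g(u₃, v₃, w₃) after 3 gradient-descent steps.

23.9665369088

∇g = (8u, 6v + w, v + 2w)
(u₁, v₁, w₁) = (5, 5, 0.5) − 0.04·(40, 30.5, 6) = (3.4, 3.78, 0.26)
(u₂, v₂, w₂) = (3.4, 3.78, 0.26) − 0.04·(27.2, 22.94, 4.3) = (2.312, 2.8624, 0.088)
(u₃, v₃, w₃) = (2.312, 2.8624, 0.088) − 0.04·(18.496, 17.2624, 3.0384) = (1.57216, 2.171904, -0.033536)
g(1.57216, 2.171904, -0.033536) = 23.9665369088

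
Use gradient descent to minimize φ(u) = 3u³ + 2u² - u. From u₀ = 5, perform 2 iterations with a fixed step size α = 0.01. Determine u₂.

1.877776

φ′(u) = 9u² + 4u - 1
Step 1: φ′(5) = 244; u₁ = 5 − 0.01·244 = 2.56
Step 2: φ′(2.56) = 68.2224; u₂ = 2.56 − 0.01·68.2224 = 1.877776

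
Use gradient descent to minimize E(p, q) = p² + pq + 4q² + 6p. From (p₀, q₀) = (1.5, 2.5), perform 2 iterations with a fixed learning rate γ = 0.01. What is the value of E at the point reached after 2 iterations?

29.37724335

∇E = (2p + q + 6, p + 8q)
Step 1: at (1.5, 2.5), ∇E = (11.5, 21.5) → (1.5, 2.5) − 0.01·(11.5, 21.5) = (1.385, 2.285)
Step 2: at (1.385, 2.285), ∇E = (11.055, 19.665) → (1.385, 2.285) − 0.01·(11.055, 19.665) = (1.27445, 2.08835)
E(1.27445, 2.08835) = 29.37724335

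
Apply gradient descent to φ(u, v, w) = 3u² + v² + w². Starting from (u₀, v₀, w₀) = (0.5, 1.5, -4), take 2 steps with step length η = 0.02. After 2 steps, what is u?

0.3872

∇φ = (6u, 2v, 2w)
(u₁, v₁, w₁) = (0.5, 1.5, -4) − 0.02·(3, 3, -8) = (0.44, 1.44, -3.84)
(u₂, v₂, w₂) = (0.44, 1.44, -3.84) − 0.02·(2.64, 2.88, -7.68) = (0.3872, 1.3824, -3.6864)
u = 0.3872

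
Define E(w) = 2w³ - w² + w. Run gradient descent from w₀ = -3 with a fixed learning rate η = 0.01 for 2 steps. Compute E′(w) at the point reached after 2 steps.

E′(w) = 6w² - 2w + 1
w₁ = -3 − 0.01·61 = -3.61
w₂ = -3.61 − 0.01·86.4126 = -4.474126
E′(w) at (-4.474126) = 130.055072783256

130.055072783256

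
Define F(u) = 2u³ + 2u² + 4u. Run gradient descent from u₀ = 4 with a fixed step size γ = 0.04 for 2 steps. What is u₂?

F′(u) = 6u² + 4u + 4
Step 1: F′(4) = 116; u₁ = 4 − 0.04·116 = -0.64
Step 2: F′(-0.64) = 3.8976; u₂ = -0.64 − 0.04·3.8976 = -0.795904

-0.795904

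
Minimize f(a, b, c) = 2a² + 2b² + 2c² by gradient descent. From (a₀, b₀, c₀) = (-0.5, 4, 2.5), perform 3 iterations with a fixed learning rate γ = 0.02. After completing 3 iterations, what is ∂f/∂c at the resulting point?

∇f = (4a, 4b, 4c)
(a₁, b₁, c₁) = (-0.5, 4, 2.5) − 0.02·(-2, 16, 10) = (-0.46, 3.68, 2.3)
(a₂, b₂, c₂) = (-0.46, 3.68, 2.3) − 0.02·(-1.84, 14.72, 9.2) = (-0.4232, 3.3856, 2.116)
(a₃, b₃, c₃) = (-0.4232, 3.3856, 2.116) − 0.02·(-1.6928, 13.5424, 8.464) = (-0.389344, 3.114752, 1.94672)
∂f/∂c at (-0.389344, 3.114752, 1.94672) = 7.78688

7.78688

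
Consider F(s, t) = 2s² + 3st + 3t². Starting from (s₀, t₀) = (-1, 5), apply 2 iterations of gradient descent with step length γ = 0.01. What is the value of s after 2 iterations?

∇F = (4s + 3t, 3s + 6t)
(s₁, t₁) = (-1, 5) − 0.01·(11, 27) = (-1.11, 4.73)
(s₂, t₂) = (-1.11, 4.73) − 0.01·(9.75, 25.05) = (-1.2075, 4.4795)
s = -1.2075

-1.2075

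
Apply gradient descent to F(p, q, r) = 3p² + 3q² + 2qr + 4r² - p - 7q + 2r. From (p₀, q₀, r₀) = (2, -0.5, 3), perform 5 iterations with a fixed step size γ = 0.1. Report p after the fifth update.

∇F = (6p - 1, 6q + 2r - 7, 2q + 8r + 2)
(p₁, q₁, r₁) = (2, -0.5, 3) − 0.1·(11, -4, 25) = (0.9, -0.1, 0.5)
(p₂, q₂, r₂) = (0.9, -0.1, 0.5) − 0.1·(4.4, -6.6, 5.8) = (0.46, 0.56, -0.08)
(p₃, q₃, r₃) = (0.46, 0.56, -0.08) − 0.1·(1.76, -3.8, 2.48) = (0.284, 0.94, -0.328)
(p₄, q₄, r₄) = (0.284, 0.94, -0.328) − 0.1·(0.704, -2.016, 1.256) = (0.2136, 1.1416, -0.4536)
(p₅, q₅, r₅) = (0.2136, 1.1416, -0.4536) − 0.1·(0.2816, -1.0576, 0.6544) = (0.18544, 1.24736, -0.51904)
p = 0.18544

0.18544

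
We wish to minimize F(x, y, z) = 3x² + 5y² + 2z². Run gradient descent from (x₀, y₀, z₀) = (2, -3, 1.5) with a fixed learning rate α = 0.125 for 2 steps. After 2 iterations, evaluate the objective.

∇F = (6x, 10y, 4z)
(x₁, y₁, z₁) = (2, -3, 1.5) − 0.125·(12, -30, 6) = (0.5, 0.75, 0.75)
(x₂, y₂, z₂) = (0.5, 0.75, 0.75) − 0.125·(3, 7.5, 3) = (0.125, -0.1875, 0.375)
F(0.125, -0.1875, 0.375) = 0.50390625

0.50390625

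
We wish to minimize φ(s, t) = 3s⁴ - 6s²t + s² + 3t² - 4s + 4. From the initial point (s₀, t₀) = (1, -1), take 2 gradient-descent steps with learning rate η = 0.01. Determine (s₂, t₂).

∇φ = (12s³ - 12st + 2s - 4, -6s² + 6t)
(s₁, t₁) = (1, -1) − 0.01·(22, -12) = (0.78, -0.88)
(s₂, t₂) = (0.78, -0.88) − 0.01·(11.491424, -8.9304) = (0.66508576, -0.790696)

(0.66508576, -0.790696)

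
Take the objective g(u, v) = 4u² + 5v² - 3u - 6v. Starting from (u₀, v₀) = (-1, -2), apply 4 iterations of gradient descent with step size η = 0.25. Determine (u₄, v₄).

(-1, -12.5625)

∇g = (8u - 3, 10v - 6)
(u₁, v₁) = (-1, -2) − 0.25·(-11, -26) = (1.75, 4.5)
(u₂, v₂) = (1.75, 4.5) − 0.25·(11, 39) = (-1, -5.25)
(u₃, v₃) = (-1, -5.25) − 0.25·(-11, -58.5) = (1.75, 9.375)
(u₄, v₄) = (1.75, 9.375) − 0.25·(11, 87.75) = (-1, -12.5625)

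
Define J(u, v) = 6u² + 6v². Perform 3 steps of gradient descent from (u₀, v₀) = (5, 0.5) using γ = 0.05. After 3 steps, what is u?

∇J = (12u, 12v)
Step 1: at (5, 0.5), ∇J = (60, 6) → (5, 0.5) − 0.05·(60, 6) = (2, 0.2)
Step 2: at (2, 0.2), ∇J = (24, 2.4) → (2, 0.2) − 0.05·(24, 2.4) = (0.8, 0.08)
Step 3: at (0.8, 0.08), ∇J = (9.6, 0.96) → (0.8, 0.08) − 0.05·(9.6, 0.96) = (0.32, 0.032)
u = 0.32

0.32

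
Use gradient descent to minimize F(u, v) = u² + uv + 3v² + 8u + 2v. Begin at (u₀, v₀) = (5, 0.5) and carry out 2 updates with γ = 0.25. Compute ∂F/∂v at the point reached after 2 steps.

∇F = (2u + v + 8, u + 6v + 2)
Step 1: at (5, 0.5), ∇F = (18.5, 10) → (5, 0.5) − 0.25·(18.5, 10) = (0.375, -2)
Step 2: at (0.375, -2), ∇F = (6.75, -9.625) → (0.375, -2) − 0.25·(6.75, -9.625) = (-1.3125, 0.40625)
∂F/∂v at (-1.3125, 0.40625) = 3.125

3.125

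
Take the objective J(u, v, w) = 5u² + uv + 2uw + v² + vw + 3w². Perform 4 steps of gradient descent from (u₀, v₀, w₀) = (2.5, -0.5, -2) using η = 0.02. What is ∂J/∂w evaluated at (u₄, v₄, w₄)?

∇J = (10u + v + 2w, u + 2v + w, 2u + v + 6w)
Step 1: at (2.5, -0.5, -2), ∇J = (20.5, -0.5, -7.5) → (2.5, -0.5, -2) − 0.02·(20.5, -0.5, -7.5) = (2.09, -0.49, -1.85)
Step 2: at (2.09, -0.49, -1.85), ∇J = (16.71, -0.74, -7.41) → (2.09, -0.49, -1.85) − 0.02·(16.71, -0.74, -7.41) = (1.7558, -0.4752, -1.7018)
Step 3: at (1.7558, -0.4752, -1.7018), ∇J = (13.6792, -0.8964, -7.1744) → (1.7558, -0.4752, -1.7018) − 0.02·(13.6792, -0.8964, -7.1744) = (1.482216, -0.457272, -1.558312)
Step 4: at (1.482216, -0.457272, -1.558312), ∇J = (11.248264, -0.99064, -6.842712) → (1.482216, -0.457272, -1.558312) − 0.02·(11.248264, -0.99064, -6.842712) = (1.25725072, -0.4374592, -1.42145776)
∂J/∂w at (1.25725072, -0.4374592, -1.42145776) = -6.45170432

-6.45170432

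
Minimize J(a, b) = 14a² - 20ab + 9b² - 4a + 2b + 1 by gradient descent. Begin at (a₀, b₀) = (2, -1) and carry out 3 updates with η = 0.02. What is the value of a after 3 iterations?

∇J = (28a - 20b - 4, -20a + 18b + 2)
Step 1: at (2, -1), ∇J = (72, -56) → (2, -1) − 0.02·(72, -56) = (0.56, 0.12)
Step 2: at (0.56, 0.12), ∇J = (9.28, -7.04) → (0.56, 0.12) − 0.02·(9.28, -7.04) = (0.3744, 0.2608)
Step 3: at (0.3744, 0.2608), ∇J = (1.2672, -0.7936) → (0.3744, 0.2608) − 0.02·(1.2672, -0.7936) = (0.349056, 0.276672)
a = 0.349056

0.349056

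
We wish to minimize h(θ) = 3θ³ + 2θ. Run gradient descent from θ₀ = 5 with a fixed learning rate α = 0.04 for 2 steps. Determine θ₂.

-10.152704

h′(θ) = 9θ² + 2
θ₁ = 5 − 0.04·227 = -4.08
θ₂ = -4.08 − 0.04·151.8176 = -10.152704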